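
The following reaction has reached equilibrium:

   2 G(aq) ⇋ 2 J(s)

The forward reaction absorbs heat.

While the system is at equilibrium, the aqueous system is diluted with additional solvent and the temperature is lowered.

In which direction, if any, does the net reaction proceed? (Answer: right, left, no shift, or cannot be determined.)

left

Dilution lowers every aqueous concentration by the same factor. Δn_aq = 0 − 2 = -2, so the system shifts toward the side with more dissolved moles — to the left.
The forward reaction is endothermic. Lowering T favours the exothermic direction — shift to the left.
All effects act in the same direction — net shift to the left.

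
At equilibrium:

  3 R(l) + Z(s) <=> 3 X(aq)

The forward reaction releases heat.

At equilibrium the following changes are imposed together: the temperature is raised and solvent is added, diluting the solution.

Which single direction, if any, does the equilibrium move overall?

cannot be determined

The forward reaction is exothermic. Raising T favours the endothermic direction — shift to the left.
Dilution lowers every aqueous concentration by the same factor. Δn_aq = 3 − 0 = +3, so the system shifts toward the side with more dissolved moles — to the right.
The individual effects push in opposite directions; without quantitative information the net direction cannot be determined.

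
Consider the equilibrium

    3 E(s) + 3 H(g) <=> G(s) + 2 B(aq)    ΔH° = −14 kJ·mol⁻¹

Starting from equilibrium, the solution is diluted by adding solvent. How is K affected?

The equilibrium constant depends only on temperature. This perturbation may move the position of equilibrium, but since T is unchanged, K itself is unchanged.

unchanged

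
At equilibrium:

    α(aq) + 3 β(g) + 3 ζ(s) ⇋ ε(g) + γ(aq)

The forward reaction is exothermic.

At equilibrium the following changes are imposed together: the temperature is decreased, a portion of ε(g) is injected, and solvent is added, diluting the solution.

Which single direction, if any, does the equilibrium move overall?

cannot be determined

The forward reaction is exothermic. Lowering T favours the exothermic direction — shift to the right.
Adding ε (g), a product, drives the reaction to the left.
Dilution scales every aqueous concentration by the same factor. Δn_aq = 1 − 1 = 0, so Q is unchanged — no shift.
The individual effects push in opposite directions; without quantitative information the net direction cannot be determined.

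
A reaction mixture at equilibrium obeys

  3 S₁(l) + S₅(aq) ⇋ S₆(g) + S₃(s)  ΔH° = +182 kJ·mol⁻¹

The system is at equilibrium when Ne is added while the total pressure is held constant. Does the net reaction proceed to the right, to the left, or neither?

right

Adding inert gas at constant total pressure expands the volume and lowers every reacting partial pressure. With Δn_gas = 1 − 0 = +1, Q moves away from K toward the side with fewer gas moles, so the system shifts toward the side with more gas moles — to the right.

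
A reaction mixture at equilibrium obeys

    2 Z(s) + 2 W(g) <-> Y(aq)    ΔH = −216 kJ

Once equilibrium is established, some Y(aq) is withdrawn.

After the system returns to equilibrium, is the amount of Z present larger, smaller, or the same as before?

Removing Y (aq), a product, drives the reaction to the right.
The net shift is to the right. Z is a reactant, so its amount decreases.

decreases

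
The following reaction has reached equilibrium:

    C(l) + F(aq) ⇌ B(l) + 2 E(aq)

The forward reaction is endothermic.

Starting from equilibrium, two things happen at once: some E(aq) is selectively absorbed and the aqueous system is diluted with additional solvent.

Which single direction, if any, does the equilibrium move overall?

right

Removing E (aq), a product, drives the reaction to the right.
Dilution lowers every aqueous concentration by the same factor. Δn_aq = 2 − 1 = +1, so the system shifts toward the side with more dissolved moles — to the right.
All effects act in the same direction — net shift to the right.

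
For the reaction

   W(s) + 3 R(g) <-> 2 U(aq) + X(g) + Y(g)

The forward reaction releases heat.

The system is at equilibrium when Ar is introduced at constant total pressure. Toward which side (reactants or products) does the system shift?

Adding inert gas at constant total pressure expands the volume and lowers every reacting partial pressure. With Δn_gas = 2 − 3 = -1, Q moves away from K toward the side with fewer gas moles, so the system shifts toward the side with more gas moles — to the left.

left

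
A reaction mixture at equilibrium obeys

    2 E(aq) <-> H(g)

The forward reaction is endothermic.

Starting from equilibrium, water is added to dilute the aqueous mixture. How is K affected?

The equilibrium constant depends only on temperature. This perturbation may move the position of equilibrium, but since T is unchanged, K itself is unchanged.

unchanged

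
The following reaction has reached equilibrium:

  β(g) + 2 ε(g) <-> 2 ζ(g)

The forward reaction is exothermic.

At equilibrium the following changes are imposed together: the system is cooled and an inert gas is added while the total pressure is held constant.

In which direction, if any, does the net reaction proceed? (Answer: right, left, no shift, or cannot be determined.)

cannot be determined

The forward reaction is exothermic. Lowering T favours the exothermic direction — shift to the right.
Adding inert gas at constant total pressure expands the volume and lowers every reacting partial pressure. With Δn_gas = 2 − 3 = -1, Q moves away from K toward the side with fewer gas moles, so the system shifts toward the side with more gas moles — to the left.
The individual effects push in opposite directions; without quantitative information the net direction cannot be determined.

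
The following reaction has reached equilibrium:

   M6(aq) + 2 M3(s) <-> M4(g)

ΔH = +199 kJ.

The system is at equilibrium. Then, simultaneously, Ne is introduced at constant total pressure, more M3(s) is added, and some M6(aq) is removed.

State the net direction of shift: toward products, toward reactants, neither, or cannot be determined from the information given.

Adding inert gas at constant total pressure expands the volume and lowers every reacting partial pressure. With Δn_gas = 1 − 0 = +1, Q moves away from K toward the side with fewer gas moles, so the system shifts toward the side with more gas moles — to the right.
M3 is a pure solid; its activity is 1 regardless of amount, so Q is unaffected — no shift from this change.
Removing M6 (aq), a reactant, drives the reaction to the left.
The individual effects push in opposite directions; without quantitative information the net direction cannot be determined.

cannot be determined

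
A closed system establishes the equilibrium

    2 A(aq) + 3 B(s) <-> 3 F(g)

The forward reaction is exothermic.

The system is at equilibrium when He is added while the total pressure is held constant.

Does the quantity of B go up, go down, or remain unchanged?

Adding inert gas at constant total pressure expands the volume and lowers every reacting partial pressure. With Δn_gas = 3 − 0 = +3, Q moves away from K toward the side with fewer gas moles, so the system shifts toward the side with more gas moles — to the right.
The net shift is to the right. B is a reactant, so its amount decreases.

decreases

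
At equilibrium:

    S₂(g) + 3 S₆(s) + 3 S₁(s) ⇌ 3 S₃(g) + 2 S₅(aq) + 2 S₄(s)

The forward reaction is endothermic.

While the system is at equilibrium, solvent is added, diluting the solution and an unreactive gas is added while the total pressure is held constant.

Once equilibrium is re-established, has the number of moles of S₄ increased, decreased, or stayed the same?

increases

Dilution lowers every aqueous concentration by the same factor. Δn_aq = 2 − 0 = +2, so the system shifts toward the side with more dissolved moles — to the right.
Adding inert gas at constant total pressure expands the volume and lowers every reacting partial pressure. With Δn_gas = 3 − 1 = +2, Q moves away from K toward the side with fewer gas moles, so the system shifts toward the side with more gas moles — to the right.
The net shift is to the right. S₄ is a product, so its amount increases.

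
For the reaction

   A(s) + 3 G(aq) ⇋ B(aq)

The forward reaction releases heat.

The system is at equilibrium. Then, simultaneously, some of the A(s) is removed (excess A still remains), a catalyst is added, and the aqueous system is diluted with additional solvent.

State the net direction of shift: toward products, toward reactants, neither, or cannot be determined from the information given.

A is a pure solid; its activity is 1 regardless of amount, so Q is unaffected — no shift from this change.
A catalyst speeds both forward and reverse rates equally; it changes neither Q nor K — no shift from this change.
Dilution lowers every aqueous concentration by the same factor. Δn_aq = 1 − 3 = -2, so the system shifts toward the side with more dissolved moles — to the left.
Only the nonzero effect(s) matter; the net shift is to the left.

left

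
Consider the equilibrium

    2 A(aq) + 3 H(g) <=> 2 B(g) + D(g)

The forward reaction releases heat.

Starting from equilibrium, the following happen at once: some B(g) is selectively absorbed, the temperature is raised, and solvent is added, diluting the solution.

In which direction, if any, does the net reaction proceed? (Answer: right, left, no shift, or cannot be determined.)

Removing B (g), a product, drives the reaction to the right.
The forward reaction is exothermic. Raising T favours the endothermic direction — shift to the left.
Dilution lowers every aqueous concentration by the same factor. Δn_aq = 0 − 2 = -2, so the system shifts toward the side with more dissolved moles — to the left.
The individual effects push in opposite directions; without quantitative information the net direction cannot be determined.

cannot be determined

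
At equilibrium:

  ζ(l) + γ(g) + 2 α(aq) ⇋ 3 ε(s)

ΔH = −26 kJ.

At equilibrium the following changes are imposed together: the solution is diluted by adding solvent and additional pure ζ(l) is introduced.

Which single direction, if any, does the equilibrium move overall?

Dilution lowers every aqueous concentration by the same factor. Δn_aq = 0 − 2 = -2, so the system shifts toward the side with more dissolved moles — to the left.
ζ is a pure liquid; its activity is 1 regardless of amount, so Q is unaffected — no shift from this change.
Only the nonzero effect(s) matter; the net shift is to the left.

left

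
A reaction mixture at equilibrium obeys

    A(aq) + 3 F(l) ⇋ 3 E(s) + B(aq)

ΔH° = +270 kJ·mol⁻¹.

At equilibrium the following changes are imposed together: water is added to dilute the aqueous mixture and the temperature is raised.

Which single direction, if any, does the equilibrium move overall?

right

Dilution scales every aqueous concentration by the same factor. Δn_aq = 1 − 1 = 0, so Q is unchanged — no shift.
The forward reaction is endothermic. Raising T favours the endothermic direction — shift to the right.
Only the nonzero effect(s) matter; the net shift is to the right.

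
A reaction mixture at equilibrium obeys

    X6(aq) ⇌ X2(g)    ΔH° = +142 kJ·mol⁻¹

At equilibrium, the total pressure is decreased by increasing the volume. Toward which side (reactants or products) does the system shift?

right

Gas moles: reactants 0, products 1 (Δn_gas = +1). Expansion shifts the system toward the side with more moles of gas — to the right.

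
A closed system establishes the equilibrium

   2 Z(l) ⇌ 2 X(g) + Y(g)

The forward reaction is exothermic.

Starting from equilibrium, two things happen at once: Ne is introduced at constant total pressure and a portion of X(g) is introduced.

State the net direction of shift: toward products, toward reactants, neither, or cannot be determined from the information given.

cannot be determined

Adding inert gas at constant total pressure expands the volume and lowers every reacting partial pressure. With Δn_gas = 3 − 0 = +3, Q moves away from K toward the side with fewer gas moles, so the system shifts toward the side with more gas moles — to the right.
Adding X (g), a product, drives the reaction to the left.
The individual effects push in opposite directions; without quantitative information the net direction cannot be determined.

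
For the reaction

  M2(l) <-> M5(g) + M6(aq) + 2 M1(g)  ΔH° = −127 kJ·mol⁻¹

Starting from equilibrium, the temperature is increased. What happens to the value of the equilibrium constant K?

K depends on temperature via the van 't Hoff relation. The forward reaction is exothermic, so raising T decreases K.

decreases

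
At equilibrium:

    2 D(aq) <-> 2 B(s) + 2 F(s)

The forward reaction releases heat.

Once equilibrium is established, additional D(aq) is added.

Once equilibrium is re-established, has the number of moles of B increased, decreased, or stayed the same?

increases

Adding D (aq), a reactant, drives the reaction to the right.
The net shift is to the right. B is a product, so its amount increases.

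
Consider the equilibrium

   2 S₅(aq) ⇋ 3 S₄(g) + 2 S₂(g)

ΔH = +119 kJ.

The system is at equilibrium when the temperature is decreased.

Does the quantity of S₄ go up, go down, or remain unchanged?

The forward reaction is endothermic. Lowering T favours the exothermic direction — shift to the left.
The net shift is to the left. S₄ is a product, so its amount decreases.

decreases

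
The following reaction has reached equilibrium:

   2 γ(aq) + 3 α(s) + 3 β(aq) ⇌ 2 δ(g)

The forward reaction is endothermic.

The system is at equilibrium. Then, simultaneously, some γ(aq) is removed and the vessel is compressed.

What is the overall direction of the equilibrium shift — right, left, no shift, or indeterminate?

Removing γ (aq), a reactant, drives the reaction to the left.
Gas moles: reactants 0, products 2 (Δn_gas = +2). Compression shifts the system toward the side with fewer moles of gas — to the left.
All effects act in the same direction — net shift to the left.

left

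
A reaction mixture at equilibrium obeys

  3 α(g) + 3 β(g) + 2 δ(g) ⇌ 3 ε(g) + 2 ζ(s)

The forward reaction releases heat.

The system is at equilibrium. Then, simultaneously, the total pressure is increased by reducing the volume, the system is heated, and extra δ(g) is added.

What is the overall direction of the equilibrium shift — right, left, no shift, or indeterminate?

cannot be determined

Gas moles: reactants 8, products 3 (Δn_gas = -5). Compression shifts the system toward the side with fewer moles of gas — to the right.
The forward reaction is exothermic. Raising T favours the endothermic direction — shift to the left.
Adding δ (g), a reactant, drives the reaction to the right.
The individual effects push in opposite directions; without quantitative information the net direction cannot be determined.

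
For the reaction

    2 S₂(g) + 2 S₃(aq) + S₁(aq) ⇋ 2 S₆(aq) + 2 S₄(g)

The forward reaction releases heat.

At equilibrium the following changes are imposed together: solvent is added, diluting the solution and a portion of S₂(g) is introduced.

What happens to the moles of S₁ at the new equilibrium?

cannot be determined

Dilution lowers every aqueous concentration by the same factor. Δn_aq = 2 − 3 = -1, so the system shifts toward the side with more dissolved moles — to the left.
Adding S₂ (g), a reactant, drives the reaction to the right.
The two effects oppose each other, so the net shift — and hence the change in S₁ — cannot be determined from the given information.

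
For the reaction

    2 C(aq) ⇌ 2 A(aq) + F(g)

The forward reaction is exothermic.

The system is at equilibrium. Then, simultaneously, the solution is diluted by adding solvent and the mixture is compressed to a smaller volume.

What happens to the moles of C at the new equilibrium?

increases

Dilution scales every aqueous concentration by the same factor. Δn_aq = 2 − 2 = 0, so Q is unchanged — no shift.
Gas moles: reactants 0, products 1 (Δn_gas = +1). Compression shifts the system toward the side with fewer moles of gas — to the left.
The net shift is to the left. C is a reactant, so its amount increases.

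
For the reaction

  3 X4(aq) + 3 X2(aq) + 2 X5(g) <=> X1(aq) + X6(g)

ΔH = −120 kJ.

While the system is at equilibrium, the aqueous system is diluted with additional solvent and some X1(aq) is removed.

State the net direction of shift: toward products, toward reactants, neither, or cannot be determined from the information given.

Dilution lowers every aqueous concentration by the same factor. Δn_aq = 1 − 6 = -5, so the system shifts toward the side with more dissolved moles — to the left.
Removing X1 (aq), a product, drives the reaction to the right.
The individual effects push in opposite directions; without quantitative information the net direction cannot be determined.

cannot be determined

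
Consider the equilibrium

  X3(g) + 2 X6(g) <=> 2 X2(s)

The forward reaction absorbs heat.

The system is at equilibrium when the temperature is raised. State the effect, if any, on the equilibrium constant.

K depends on temperature via the van 't Hoff relation. The forward reaction is endothermic, so raising T increases K.

increases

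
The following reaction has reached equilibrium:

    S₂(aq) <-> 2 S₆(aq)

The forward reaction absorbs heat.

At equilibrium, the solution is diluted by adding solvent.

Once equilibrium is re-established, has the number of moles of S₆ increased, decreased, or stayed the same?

increases

Dilution lowers every aqueous concentration by the same factor. Δn_aq = 2 − 1 = +1, so the system shifts toward the side with more dissolved moles — to the right.
The net shift is to the right. S₆ is a product, so its amount increases.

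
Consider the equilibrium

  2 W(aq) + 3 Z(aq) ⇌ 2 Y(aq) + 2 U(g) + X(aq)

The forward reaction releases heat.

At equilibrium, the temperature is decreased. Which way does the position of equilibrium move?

right

The forward reaction is exothermic. Lowering T favours the exothermic direction — shift to the right.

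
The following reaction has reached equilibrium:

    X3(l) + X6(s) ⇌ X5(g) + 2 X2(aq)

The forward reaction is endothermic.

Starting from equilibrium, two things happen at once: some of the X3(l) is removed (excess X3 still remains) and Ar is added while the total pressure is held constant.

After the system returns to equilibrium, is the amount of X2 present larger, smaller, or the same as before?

increases

X3 is a pure liquid; its activity is 1 regardless of amount, so Q is unaffected — no shift from this change.
Adding inert gas at constant total pressure expands the volume and lowers every reacting partial pressure. With Δn_gas = 1 − 0 = +1, Q moves away from K toward the side with fewer gas moles, so the system shifts toward the side with more gas moles — to the right.
The net shift is to the right. X2 is a product, so its amount increases.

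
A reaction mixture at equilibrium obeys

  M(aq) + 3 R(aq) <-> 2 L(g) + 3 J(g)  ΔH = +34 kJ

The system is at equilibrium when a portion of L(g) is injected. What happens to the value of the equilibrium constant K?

The equilibrium constant depends only on temperature. This perturbation may move the position of equilibrium, but since T is unchanged, K itself is unchanged.

unchanged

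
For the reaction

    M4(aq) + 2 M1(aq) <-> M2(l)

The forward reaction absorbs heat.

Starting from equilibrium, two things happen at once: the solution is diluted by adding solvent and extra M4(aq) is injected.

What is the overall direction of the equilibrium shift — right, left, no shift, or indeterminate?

Dilution lowers every aqueous concentration by the same factor. Δn_aq = 0 − 3 = -3, so the system shifts toward the side with more dissolved moles — to the left.
Adding M4 (aq), a reactant, drives the reaction to the right.
The individual effects push in opposite directions; without quantitative information the net direction cannot be determined.

cannot be determined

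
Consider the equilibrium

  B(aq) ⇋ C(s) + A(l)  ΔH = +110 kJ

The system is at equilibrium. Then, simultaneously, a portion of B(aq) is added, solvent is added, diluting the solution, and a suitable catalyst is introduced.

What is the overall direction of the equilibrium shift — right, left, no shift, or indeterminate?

Adding B (aq), a reactant, drives the reaction to the right.
Dilution lowers every aqueous concentration by the same factor. Δn_aq = 0 − 1 = -1, so the system shifts toward the side with more dissolved moles — to the left.
A catalyst speeds both forward and reverse rates equally; it changes neither Q nor K — no shift from this change.
The individual effects push in opposite directions; without quantitative information the net direction cannot be determined.

cannot be determined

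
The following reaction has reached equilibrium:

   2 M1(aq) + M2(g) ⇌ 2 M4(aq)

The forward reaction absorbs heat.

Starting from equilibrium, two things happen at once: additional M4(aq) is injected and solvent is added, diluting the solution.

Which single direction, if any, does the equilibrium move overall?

left

Adding M4 (aq), a product, drives the reaction to the left.
Dilution scales every aqueous concentration by the same factor. Δn_aq = 2 − 2 = 0, so Q is unchanged — no shift.
Only the nonzero effect(s) matter; the net shift is to the left.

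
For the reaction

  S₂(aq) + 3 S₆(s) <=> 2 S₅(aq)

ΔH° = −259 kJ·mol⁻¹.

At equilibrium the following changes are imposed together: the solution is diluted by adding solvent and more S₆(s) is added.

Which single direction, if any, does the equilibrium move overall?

right

Dilution lowers every aqueous concentration by the same factor. Δn_aq = 2 − 1 = +1, so the system shifts toward the side with more dissolved moles — to the right.
S₆ is a pure solid; its activity is 1 regardless of amount, so Q is unaffected — no shift from this change.
Only the nonzero effect(s) matter; the net shift is to the right.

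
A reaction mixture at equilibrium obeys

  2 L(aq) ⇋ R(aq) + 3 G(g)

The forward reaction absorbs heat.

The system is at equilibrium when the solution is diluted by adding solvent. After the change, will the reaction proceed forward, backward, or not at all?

Dilution lowers every aqueous concentration by the same factor. Δn_aq = 1 − 2 = -1, so the system shifts toward the side with more dissolved moles — to the left.

left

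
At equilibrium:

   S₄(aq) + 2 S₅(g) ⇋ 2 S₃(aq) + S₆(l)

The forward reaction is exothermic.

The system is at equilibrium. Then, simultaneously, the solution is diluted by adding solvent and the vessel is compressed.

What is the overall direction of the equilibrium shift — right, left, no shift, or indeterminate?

Dilution lowers every aqueous concentration by the same factor. Δn_aq = 2 − 1 = +1, so the system shifts toward the side with more dissolved moles — to the right.
Gas moles: reactants 2, products 0 (Δn_gas = -2). Compression shifts the system toward the side with fewer moles of gas — to the right.
All effects act in the same direction — net shift to the right.

right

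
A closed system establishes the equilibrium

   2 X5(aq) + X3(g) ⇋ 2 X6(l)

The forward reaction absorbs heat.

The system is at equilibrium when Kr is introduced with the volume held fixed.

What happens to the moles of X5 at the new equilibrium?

At constant volume, adding an inert gas leaves every reacting species' partial pressure unchanged, so Q is unchanged — no shift from this change.
No net shift occurs, so the amount of X5 is unchanged.

unchanged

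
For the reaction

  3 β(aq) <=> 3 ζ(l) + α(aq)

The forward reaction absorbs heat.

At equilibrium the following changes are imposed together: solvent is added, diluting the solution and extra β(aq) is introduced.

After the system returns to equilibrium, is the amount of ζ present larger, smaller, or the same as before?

cannot be determined

Dilution lowers every aqueous concentration by the same factor. Δn_aq = 1 − 3 = -2, so the system shifts toward the side with more dissolved moles — to the left.
Adding β (aq), a reactant, drives the reaction to the right.
The two effects oppose each other, so the net shift — and hence the change in ζ — cannot be determined from the given information.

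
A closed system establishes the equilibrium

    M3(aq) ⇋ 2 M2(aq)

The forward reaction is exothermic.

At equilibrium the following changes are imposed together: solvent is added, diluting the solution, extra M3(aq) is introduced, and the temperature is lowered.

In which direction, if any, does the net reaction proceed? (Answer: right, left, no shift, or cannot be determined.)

Dilution lowers every aqueous concentration by the same factor. Δn_aq = 2 − 1 = +1, so the system shifts toward the side with more dissolved moles — to the right.
Adding M3 (aq), a reactant, drives the reaction to the right.
The forward reaction is exothermic. Lowering T favours the exothermic direction — shift to the right.
All effects act in the same direction — net shift to the right.

right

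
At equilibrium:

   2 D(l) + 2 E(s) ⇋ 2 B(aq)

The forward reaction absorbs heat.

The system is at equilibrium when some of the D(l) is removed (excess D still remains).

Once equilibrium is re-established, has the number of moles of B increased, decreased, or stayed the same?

D is a pure liquid; its activity is 1 regardless of amount, so Q is unaffected — no shift from this change.
No net shift occurs, so the amount of B is unchanged.

unchanged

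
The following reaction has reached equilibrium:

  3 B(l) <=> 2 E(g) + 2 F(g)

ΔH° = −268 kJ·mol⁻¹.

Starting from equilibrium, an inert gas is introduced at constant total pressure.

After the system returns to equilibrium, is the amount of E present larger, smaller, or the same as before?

Adding inert gas at constant total pressure expands the volume and lowers every reacting partial pressure. With Δn_gas = 4 − 0 = +4, Q moves away from K toward the side with fewer gas moles, so the system shifts toward the side with more gas moles — to the right.
The net shift is to the right. E is a product, so its amount increases.

increases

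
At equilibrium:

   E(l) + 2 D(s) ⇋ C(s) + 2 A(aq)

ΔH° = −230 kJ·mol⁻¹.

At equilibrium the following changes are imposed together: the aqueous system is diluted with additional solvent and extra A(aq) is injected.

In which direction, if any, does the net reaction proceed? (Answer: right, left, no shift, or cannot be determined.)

cannot be determined

Dilution lowers every aqueous concentration by the same factor. Δn_aq = 2 − 0 = +2, so the system shifts toward the side with more dissolved moles — to the right.
Adding A (aq), a product, drives the reaction to the left.
The individual effects push in opposite directions; without quantitative information the net direction cannot be determined.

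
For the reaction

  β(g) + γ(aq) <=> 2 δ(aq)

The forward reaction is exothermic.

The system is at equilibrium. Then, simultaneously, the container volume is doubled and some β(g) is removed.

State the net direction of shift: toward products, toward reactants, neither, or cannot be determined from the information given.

left

Gas moles: reactants 1, products 0 (Δn_gas = -1). Expansion shifts the system toward the side with more moles of gas — to the left.
Removing β (g), a reactant, drives the reaction to the left.
All effects act in the same direction — net shift to the left.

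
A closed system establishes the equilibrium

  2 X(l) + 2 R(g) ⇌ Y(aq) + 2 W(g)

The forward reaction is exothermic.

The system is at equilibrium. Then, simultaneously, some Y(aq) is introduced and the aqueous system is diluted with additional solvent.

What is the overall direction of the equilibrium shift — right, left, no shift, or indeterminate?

Adding Y (aq), a product, drives the reaction to the left.
Dilution lowers every aqueous concentration by the same factor. Δn_aq = 1 − 0 = +1, so the system shifts toward the side with more dissolved moles — to the right.
The individual effects push in opposite directions; without quantitative information the net direction cannot be determined.

cannot be determined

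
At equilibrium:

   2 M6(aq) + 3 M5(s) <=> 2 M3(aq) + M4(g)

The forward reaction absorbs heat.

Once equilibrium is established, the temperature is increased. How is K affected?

K depends on temperature via the van 't Hoff relation. The forward reaction is endothermic, so raising T increases K.

increases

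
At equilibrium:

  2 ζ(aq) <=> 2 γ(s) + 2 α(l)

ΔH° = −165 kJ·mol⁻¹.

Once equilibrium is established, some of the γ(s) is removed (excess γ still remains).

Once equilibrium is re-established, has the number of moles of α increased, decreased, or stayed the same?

unchanged

γ is a pure solid; its activity is 1 regardless of amount, so Q is unaffected — no shift from this change.
No net shift occurs, so the amount of α is unchanged.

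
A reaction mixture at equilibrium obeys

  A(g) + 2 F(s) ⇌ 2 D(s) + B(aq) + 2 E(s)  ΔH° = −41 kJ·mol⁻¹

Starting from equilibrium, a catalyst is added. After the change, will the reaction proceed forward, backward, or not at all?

no shift

A catalyst speeds both forward and reverse rates equally; it changes neither Q nor K — no shift from this change.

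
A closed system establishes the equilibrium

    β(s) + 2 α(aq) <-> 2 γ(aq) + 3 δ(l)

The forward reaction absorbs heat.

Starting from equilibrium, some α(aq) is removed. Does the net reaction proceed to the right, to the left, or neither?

Removing α (aq), a reactant, drives the reaction to the left.

left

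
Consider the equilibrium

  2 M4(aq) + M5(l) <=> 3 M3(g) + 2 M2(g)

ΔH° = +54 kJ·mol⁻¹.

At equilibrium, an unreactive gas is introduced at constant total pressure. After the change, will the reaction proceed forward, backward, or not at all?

right

Adding inert gas at constant total pressure expands the volume and lowers every reacting partial pressure. With Δn_gas = 5 − 0 = +5, Q moves away from K toward the side with fewer gas moles, so the system shifts toward the side with more gas moles — to the right.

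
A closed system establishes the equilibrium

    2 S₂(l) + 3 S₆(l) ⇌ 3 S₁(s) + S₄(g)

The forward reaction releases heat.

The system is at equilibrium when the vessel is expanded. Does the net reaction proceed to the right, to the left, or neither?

right

Gas moles: reactants 0, products 1 (Δn_gas = +1). Expansion shifts the system toward the side with more moles of gas — to the right.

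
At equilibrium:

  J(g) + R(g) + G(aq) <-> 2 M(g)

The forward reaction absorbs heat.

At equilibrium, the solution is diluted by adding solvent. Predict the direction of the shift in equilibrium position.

Dilution lowers every aqueous concentration by the same factor. Δn_aq = 0 − 1 = -1, so the system shifts toward the side with more dissolved moles — to the left.

left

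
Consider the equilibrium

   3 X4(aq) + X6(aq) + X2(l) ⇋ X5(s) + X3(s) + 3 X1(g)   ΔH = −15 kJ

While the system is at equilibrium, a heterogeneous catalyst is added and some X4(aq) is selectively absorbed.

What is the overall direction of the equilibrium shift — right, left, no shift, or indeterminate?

A catalyst speeds both forward and reverse rates equally; it changes neither Q nor K — no shift from this change.
Removing X4 (aq), a reactant, drives the reaction to the left.
Only the nonzero effect(s) matter; the net shift is to the left.

left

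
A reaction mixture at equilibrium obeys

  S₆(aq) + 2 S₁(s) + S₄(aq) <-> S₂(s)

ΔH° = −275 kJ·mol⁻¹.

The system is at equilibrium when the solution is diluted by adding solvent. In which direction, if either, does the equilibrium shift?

Dilution lowers every aqueous concentration by the same factor. Δn_aq = 0 − 2 = -2, so the system shifts toward the side with more dissolved moles — to the left.

left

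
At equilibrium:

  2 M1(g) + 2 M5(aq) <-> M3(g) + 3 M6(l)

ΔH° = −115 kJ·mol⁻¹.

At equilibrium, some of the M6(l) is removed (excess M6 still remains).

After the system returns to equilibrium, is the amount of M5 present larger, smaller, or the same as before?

M6 is a pure liquid; its activity is 1 regardless of amount, so Q is unaffected — no shift from this change.
No net shift occurs, so the amount of M5 is unchanged.

unchanged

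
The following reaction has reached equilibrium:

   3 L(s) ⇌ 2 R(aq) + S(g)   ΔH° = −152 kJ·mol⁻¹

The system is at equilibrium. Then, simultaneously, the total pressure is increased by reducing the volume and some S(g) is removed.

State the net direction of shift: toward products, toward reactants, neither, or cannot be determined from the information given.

cannot be determined

Gas moles: reactants 0, products 1 (Δn_gas = +1). Compression shifts the system toward the side with fewer moles of gas — to the left.
Removing S (g), a product, drives the reaction to the right.
The individual effects push in opposite directions; without quantitative information the net direction cannot be determined.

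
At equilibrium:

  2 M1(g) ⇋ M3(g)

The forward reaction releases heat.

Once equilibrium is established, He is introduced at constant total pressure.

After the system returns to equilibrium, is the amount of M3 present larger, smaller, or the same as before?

Adding inert gas at constant total pressure expands the volume and lowers every reacting partial pressure. With Δn_gas = 1 − 2 = -1, Q moves away from K toward the side with fewer gas moles, so the system shifts toward the side with more gas moles — to the left.
The net shift is to the left. M3 is a product, so its amount decreases.

decreases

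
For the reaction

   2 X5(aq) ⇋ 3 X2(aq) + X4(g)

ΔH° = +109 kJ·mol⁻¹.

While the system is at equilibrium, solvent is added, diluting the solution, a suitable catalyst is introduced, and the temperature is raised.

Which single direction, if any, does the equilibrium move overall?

right

Dilution lowers every aqueous concentration by the same factor. Δn_aq = 3 − 2 = +1, so the system shifts toward the side with more dissolved moles — to the right.
A catalyst speeds both forward and reverse rates equally; it changes neither Q nor K — no shift from this change.
The forward reaction is endothermic. Raising T favours the endothermic direction — shift to the right.
Only the nonzero effect(s) matter; the net shift is to the right.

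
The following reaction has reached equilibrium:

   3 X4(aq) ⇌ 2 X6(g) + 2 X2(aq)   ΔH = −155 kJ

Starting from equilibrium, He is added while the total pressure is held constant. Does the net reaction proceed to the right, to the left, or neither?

right

Adding inert gas at constant total pressure expands the volume and lowers every reacting partial pressure. With Δn_gas = 2 − 0 = +2, Q moves away from K toward the side with fewer gas moles, so the system shifts toward the side with more gas moles — to the right.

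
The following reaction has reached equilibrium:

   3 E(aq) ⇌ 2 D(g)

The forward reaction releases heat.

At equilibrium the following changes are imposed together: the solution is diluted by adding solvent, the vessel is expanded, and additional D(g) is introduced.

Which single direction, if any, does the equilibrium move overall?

Dilution lowers every aqueous concentration by the same factor. Δn_aq = 0 − 3 = -3, so the system shifts toward the side with more dissolved moles — to the left.
Gas moles: reactants 0, products 2 (Δn_gas = +2). Expansion shifts the system toward the side with more moles of gas — to the right.
Adding D (g), a product, drives the reaction to the left.
The individual effects push in opposite directions; without quantitative information the net direction cannot be determined.

cannot be determined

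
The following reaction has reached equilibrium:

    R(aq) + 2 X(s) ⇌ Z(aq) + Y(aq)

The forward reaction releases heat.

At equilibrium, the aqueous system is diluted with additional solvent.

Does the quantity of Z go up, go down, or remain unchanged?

increases

Dilution lowers every aqueous concentration by the same factor. Δn_aq = 2 − 1 = +1, so the system shifts toward the side with more dissolved moles — to the right.
The net shift is to the right. Z is a product, so its amount increases.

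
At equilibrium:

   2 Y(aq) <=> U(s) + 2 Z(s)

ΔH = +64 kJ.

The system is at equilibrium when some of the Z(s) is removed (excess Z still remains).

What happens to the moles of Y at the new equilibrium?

Z is a pure solid; its activity is 1 regardless of amount, so Q is unaffected — no shift from this change.
No net shift occurs, so the amount of Y is unchanged.

unchanged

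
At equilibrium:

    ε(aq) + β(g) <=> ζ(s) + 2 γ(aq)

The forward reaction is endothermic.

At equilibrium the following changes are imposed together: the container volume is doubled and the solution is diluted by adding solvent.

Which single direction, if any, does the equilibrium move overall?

cannot be determined

Gas moles: reactants 1, products 0 (Δn_gas = -1). Expansion shifts the system toward the side with more moles of gas — to the left.
Dilution lowers every aqueous concentration by the same factor. Δn_aq = 2 − 1 = +1, so the system shifts toward the side with more dissolved moles — to the right.
The individual effects push in opposite directions; without quantitative information the net direction cannot be determined.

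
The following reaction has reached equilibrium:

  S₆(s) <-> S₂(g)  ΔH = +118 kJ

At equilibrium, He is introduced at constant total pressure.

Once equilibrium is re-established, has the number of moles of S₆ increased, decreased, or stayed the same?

decreases

Adding inert gas at constant total pressure expands the volume and lowers every reacting partial pressure. With Δn_gas = 1 − 0 = +1, Q moves away from K toward the side with fewer gas moles, so the system shifts toward the side with more gas moles — to the right.
The net shift is to the right. S₆ is a reactant, so its amount decreases.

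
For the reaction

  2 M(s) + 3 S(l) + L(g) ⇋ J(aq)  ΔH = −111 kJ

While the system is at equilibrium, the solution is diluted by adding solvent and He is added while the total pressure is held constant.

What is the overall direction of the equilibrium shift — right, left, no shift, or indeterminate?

cannot be determined

Dilution lowers every aqueous concentration by the same factor. Δn_aq = 1 − 0 = +1, so the system shifts toward the side with more dissolved moles — to the right.
Adding inert gas at constant total pressure expands the volume and lowers every reacting partial pressure. With Δn_gas = 0 − 1 = -1, Q moves away from K toward the side with fewer gas moles, so the system shifts toward the side with more gas moles — to the left.
The individual effects push in opposite directions; without quantitative information the net direction cannot be determined.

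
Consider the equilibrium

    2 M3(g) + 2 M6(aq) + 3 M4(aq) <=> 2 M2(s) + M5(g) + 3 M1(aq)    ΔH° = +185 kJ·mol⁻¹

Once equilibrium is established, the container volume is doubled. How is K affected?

The equilibrium constant depends only on temperature. This perturbation may move the position of equilibrium, but since T is unchanged, K itself is unchanged.

unchanged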